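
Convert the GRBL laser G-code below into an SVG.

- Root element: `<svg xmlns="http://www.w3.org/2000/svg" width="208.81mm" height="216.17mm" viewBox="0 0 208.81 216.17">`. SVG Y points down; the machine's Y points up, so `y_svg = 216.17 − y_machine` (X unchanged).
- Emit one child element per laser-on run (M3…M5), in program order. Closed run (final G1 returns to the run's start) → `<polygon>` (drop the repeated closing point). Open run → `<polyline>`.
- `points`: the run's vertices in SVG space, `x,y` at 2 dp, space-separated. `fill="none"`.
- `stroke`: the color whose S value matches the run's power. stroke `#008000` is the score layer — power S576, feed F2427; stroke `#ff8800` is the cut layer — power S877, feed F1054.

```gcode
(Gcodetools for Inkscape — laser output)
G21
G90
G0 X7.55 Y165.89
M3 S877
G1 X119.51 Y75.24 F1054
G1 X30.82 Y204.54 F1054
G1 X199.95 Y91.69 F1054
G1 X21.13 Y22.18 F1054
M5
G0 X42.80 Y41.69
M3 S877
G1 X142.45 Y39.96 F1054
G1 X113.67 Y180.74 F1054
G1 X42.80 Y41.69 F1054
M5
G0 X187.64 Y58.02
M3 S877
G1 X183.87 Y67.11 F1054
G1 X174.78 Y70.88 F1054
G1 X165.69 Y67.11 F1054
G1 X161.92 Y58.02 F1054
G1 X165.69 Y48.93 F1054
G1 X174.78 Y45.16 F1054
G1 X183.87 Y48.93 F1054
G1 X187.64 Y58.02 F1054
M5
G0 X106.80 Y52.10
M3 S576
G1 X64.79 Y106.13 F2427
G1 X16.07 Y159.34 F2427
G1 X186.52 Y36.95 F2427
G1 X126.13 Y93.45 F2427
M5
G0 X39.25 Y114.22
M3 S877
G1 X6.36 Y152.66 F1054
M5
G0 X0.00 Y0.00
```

<svg xmlns="http://www.w3.org/2000/svg" width="208.81mm" height="216.17mm" viewBox="0 0 208.81 216.17">
  <polyline points="7.55,50.28 119.51,140.93 30.82,11.63 199.95,124.48 21.13,193.99" fill="none" stroke="#ff8800"/>
  <polygon points="42.80,174.48 142.45,176.21 113.67,35.43" fill="none" stroke="#ff8800"/>
  <polygon points="187.64,158.15 183.87,149.06 174.78,145.29 165.69,149.06 161.92,158.15 165.69,167.24 174.78,171.01 183.87,167.24" fill="none" stroke="#ff8800"/>
  <polyline points="106.80,164.07 64.79,110.04 16.07,56.83 186.52,179.22 126.13,122.72" fill="none" stroke="#008000"/>
  <polyline points="39.25,101.95 6.36,63.51" fill="none" stroke="#ff8800"/>
</svg>

Machine Y-up, SVG Y-down with viewBox height 216.17, so y_svg = 216.17 − y_machine; X carries over.

Run 1: the run's S877 means `#ff8800` (cut). The run is open, so emit a `<polyline>` with points (Y-flipped): 7.55,50.28 119.51,140.93 30.82,11.63 199.95,124.48 21.13,193.99.

Run 2: power S877 maps to stroke `#ff8800` (cut). The run returns to its start, so emit a `<polygon>` with points (Y-flipped): 42.80,174.48 142.45,176.21 113.67,35.43.

Run 3: S877 ⇒ cut layer `#ff8800`. The run returns to its start, so emit a `<polygon>` with points (Y-flipped): 187.64,158.15 183.87,149.06 174.78,145.29 165.69,149.06 161.92,158.15 165.69,167.24 174.78,171.01 183.87,167.24.

Run 4: power S576 maps to stroke `#008000` (score). The run is open, so emit a `<polyline>` with points (Y-flipped): 106.80,164.07 64.79,110.04 16.07,56.83 186.52,179.22 126.13,122.72.

Run 5: S877 ⇒ cut layer `#ff8800`. The run is open, so emit a `<polyline>` with points (Y-flipped): 39.25,101.95 6.36,63.51.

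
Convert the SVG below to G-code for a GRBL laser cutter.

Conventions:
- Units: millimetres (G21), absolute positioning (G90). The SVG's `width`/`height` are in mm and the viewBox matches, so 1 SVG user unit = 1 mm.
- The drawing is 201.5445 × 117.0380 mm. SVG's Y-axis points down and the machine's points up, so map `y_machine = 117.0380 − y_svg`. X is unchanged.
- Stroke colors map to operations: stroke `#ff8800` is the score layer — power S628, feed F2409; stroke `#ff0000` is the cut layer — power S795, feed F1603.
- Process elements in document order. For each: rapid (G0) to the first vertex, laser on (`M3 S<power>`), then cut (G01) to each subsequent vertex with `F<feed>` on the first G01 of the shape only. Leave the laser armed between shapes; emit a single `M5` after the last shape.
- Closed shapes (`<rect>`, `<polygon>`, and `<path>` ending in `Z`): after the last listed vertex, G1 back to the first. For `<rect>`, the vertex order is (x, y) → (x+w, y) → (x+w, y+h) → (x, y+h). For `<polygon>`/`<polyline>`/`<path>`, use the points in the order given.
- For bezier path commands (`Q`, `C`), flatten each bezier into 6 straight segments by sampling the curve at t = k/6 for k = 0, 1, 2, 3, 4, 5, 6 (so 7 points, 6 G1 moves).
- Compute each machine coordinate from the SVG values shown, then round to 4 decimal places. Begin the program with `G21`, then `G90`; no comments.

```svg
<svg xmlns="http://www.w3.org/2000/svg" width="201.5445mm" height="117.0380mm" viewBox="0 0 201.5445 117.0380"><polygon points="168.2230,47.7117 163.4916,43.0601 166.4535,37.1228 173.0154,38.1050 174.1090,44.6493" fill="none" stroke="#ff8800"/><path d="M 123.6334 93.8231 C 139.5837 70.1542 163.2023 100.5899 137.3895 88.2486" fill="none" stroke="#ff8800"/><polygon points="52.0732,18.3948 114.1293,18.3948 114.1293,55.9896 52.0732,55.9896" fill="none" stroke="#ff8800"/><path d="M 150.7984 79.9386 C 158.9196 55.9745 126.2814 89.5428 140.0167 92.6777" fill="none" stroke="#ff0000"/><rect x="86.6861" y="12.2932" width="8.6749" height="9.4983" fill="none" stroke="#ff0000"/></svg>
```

G21
G90
G0 X168.2230 Y69.3263
M3 S628
G01 X163.4916 Y73.9779 F2409
G01 X166.4535 Y79.9152
G01 X173.0154 Y78.9330
G01 X174.1090 Y72.3887
G01 X168.2230 Y69.3263
G0 X123.6334 Y23.2149
M3 S628
G01 X131.9832 Y30.9892 F2409
G01 X140.0250 Y32.4371
G01 X146.1726 Y30.2500
G01 X148.8400 Y27.1189
G01 X146.4410 Y25.7350
G01 X137.3895 Y28.7894
G0 X52.0732 Y98.6432
M3 S628
G01 X114.1293 Y98.6432 F2409
G01 X114.1293 Y61.0484
G01 X52.0732 Y61.0484
G01 X52.0732 Y98.6432
G0 X150.7984 Y37.0994
M3 S795
G01 X151.8658 Y44.6943 F1603
G01 X148.5603 Y45.1440
G01 X143.3023 Y40.8920
G01 X138.5121 Y34.3817
G01 X136.6101 Y28.0566
G01 X140.0167 Y24.3603
G0 X86.6861 Y104.7448
M3 S795
G01 X95.3610 Y104.7448 F1603
G01 X95.3610 Y95.2465
G01 X86.6861 Y95.2465
G01 X86.6861 Y104.7448
M5

viewBox `0 0 201.5445 117.0380` with mm width/height → 1 unit = 1 mm. Flip: y_m = 117.0380 − y_svg.

**Shape 1** — `<polygon>` regular polygon, stroke `#ff8800` → score (S628, F2409). Machine vertices: (168.2230,69.3263) → (163.4916,73.9779) → (166.4535,79.9152) → (173.0154,78.9330) → (174.1090,72.3887) → (168.2230,69.3263). Closed: final G1 returns to the first vertex.

**Shape 2** — `<path>` cubic bezier, stroke `#ff8800` → score (S628, F2409). Control points (SVG): P0=(123.6334,93.8231), P1=(139.5837,70.1542), P2=(163.2023,100.5899), P3=(137.3895,88.2486); sampled at t=k/6. Machine vertices: (123.6334,23.2149) → (131.9832,30.9892) → (140.0250,32.4371) → (146.1726,30.2500) → (148.8400,27.1189) → (146.4410,25.7350) → (137.3895,28.7894). Open path.

**Shape 3** — `<polygon>` rectangle, stroke `#ff8800` → score (S628, F2409). Machine vertices: (52.0732,98.6432) → (114.1293,98.6432) → (114.1293,61.0484) → (52.0732,61.0484) → (52.0732,98.6432). Closed: final G1 returns to the first vertex.

**Shape 4** — `<path>` cubic bezier, stroke `#ff0000` → cut (S795, F1603). Control points (SVG): P0=(150.7984,79.9386), P1=(158.9196,55.9745), P2=(126.2814,89.5428), P3=(140.0167,92.6777); sampled at t=k/6. Machine vertices: (150.7984,37.0994) → (151.8658,44.6943) → (148.5603,45.1440) → (143.3023,40.8920) → (138.5121,34.3817) → (136.6101,28.0566) → (140.0167,24.3603). Open path.

**Shape 5** — `<rect>` rectangle, stroke `#ff0000` → cut (S795, F1603). Machine vertices: (86.6861,104.7448) → (95.3610,104.7448) → (95.3610,95.2465) → (86.6861,95.2465) → (86.6861,104.7448). Closed: final G1 returns to the first vertex.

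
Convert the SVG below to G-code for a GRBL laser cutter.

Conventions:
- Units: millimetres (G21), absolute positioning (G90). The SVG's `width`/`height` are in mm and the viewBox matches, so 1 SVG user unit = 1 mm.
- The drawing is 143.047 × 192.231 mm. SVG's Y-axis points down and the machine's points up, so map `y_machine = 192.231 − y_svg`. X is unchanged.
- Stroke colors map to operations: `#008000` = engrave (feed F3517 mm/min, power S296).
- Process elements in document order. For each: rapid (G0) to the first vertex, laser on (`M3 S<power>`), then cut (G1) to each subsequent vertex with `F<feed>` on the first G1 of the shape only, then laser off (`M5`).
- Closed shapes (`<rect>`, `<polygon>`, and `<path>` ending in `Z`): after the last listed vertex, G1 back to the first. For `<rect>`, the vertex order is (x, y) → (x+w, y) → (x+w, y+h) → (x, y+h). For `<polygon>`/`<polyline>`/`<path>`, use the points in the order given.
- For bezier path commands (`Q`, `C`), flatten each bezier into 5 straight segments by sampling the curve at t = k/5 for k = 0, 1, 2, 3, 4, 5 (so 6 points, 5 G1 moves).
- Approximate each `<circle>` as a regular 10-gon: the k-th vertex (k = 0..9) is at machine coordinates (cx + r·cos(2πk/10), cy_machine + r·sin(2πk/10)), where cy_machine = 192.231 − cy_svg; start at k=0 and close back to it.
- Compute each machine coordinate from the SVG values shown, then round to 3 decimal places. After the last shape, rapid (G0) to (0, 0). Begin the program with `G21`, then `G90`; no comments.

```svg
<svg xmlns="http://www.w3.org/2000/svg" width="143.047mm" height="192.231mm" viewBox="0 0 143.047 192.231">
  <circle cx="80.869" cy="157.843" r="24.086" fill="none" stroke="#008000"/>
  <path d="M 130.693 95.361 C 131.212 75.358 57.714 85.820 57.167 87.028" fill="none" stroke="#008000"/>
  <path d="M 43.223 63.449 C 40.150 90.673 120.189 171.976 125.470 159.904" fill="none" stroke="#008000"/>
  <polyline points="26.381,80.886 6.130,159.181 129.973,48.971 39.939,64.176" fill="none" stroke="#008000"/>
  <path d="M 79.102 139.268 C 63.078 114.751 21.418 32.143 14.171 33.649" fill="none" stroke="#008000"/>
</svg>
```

G21
G90
G0 X104.955 Y34.388
M3 S296
G1 X100.355 Y48.545 F3517
G1 X88.312 Y57.295
G1 X73.426 Y57.295
G1 X61.383 Y48.545
G1 X56.783 Y34.388
G1 X61.383 Y20.231
G1 X73.426 Y11.481
G1 X88.312 Y11.481
G1 X100.355 Y20.231
G1 X104.955 Y34.388
M5
G0 X130.693 Y96.870
M3 S296
G1 X123.298 Y105.534 F3517
G1 X105.194 Y108.792
G1 X83.434 Y108.553
G1 X65.074 Y106.721
G1 X57.167 Y105.203
M5
G0 X43.223 Y128.782
M3 S296
G1 X50.090 Y107.138 F3517
G1 X69.325 Y79.592
G1 X93.353 Y53.224
G1 X114.593 Y35.109
G1 X125.470 Y32.327
M5
G0 X26.381 Y111.345
M3 S296
G1 X6.130 Y33.050 F3517
G1 X129.973 Y143.260
G1 X39.939 Y128.055
M5
G0 X79.102 Y52.963
M3 S296
G1 X66.892 Y73.506 F3517
G1 X51.411 Y101.166
G1 X35.543 Y129.116
G1 X22.168 Y150.530
G1 X14.171 Y158.582
M5
G0 X0.000 Y0.000

1 u = 1 mm; y_m = 192.231 − y.

[1] `<circle>` circle, #008000→engrave S296 F3517: (104.955,34.388) → (100.355,48.545) → (88.312,57.295) → (73.426,57.295) → (61.383,48.545) → (56.783,34.388) → (61.383,20.231) → (73.426,11.481) → (88.312,11.481) → (100.355,20.231) → (104.955,34.388) (closed)

[2] `<path>` cubic bezier, #008000→engrave S296 F3517: (130.693,96.870) → (123.298,105.534) → (105.194,108.792) → (83.434,108.553) → (65.074,106.721) → (57.167,105.203)

[3] `<path>` cubic bezier, #008000→engrave S296 F3517: (43.223,128.782) → (50.090,107.138) → (69.325,79.592) → (93.353,53.224) → (114.593,35.109) → (125.470,32.327)

[4] `<polyline>` open polyline, #008000→engrave S296 F3517: (26.381,111.345) → (6.130,33.050) → (129.973,143.260) → (39.939,128.055)

[5] `<path>` cubic bezier, #008000→engrave S296 F3517: (79.102,52.963) → (66.892,73.506) → (51.411,101.166) → (35.543,129.116) → (22.168,150.530) → (14.171,158.582)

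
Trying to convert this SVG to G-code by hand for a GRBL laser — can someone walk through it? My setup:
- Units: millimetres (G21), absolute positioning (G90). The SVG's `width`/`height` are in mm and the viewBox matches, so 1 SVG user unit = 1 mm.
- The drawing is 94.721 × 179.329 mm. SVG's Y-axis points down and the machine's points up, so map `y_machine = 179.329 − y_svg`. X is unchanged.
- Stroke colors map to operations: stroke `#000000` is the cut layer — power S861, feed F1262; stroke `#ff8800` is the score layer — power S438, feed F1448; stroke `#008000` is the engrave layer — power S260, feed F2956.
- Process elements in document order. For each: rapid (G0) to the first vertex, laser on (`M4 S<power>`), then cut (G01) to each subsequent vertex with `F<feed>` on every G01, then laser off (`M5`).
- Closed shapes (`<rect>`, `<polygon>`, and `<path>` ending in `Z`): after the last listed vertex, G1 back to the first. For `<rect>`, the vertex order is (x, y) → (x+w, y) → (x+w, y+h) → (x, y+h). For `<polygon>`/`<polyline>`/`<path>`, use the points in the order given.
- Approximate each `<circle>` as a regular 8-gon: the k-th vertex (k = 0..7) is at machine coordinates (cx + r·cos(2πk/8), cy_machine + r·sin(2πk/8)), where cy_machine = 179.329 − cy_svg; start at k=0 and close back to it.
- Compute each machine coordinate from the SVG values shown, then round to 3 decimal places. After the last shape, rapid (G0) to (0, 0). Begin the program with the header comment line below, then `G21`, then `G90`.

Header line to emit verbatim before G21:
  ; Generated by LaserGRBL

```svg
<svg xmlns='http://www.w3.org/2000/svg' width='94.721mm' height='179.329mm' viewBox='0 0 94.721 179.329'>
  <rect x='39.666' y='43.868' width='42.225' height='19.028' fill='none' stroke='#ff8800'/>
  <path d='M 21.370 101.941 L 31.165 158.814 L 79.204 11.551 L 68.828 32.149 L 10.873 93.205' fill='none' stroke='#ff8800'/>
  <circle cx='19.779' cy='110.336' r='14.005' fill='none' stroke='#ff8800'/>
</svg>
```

; Generated by LaserGRBL
G21
G90
G0 X39.666 Y135.461
M4 S438
G01 X81.891 Y135.461 F1448
G01 X81.891 Y116.433 F1448
G01 X39.666 Y116.433 F1448
G01 X39.666 Y135.461 F1448
M5
G0 X21.370 Y77.388
M4 S438
G01 X31.165 Y20.515 F1448
G01 X79.204 Y167.778 F1448
G01 X68.828 Y147.180 F1448
G01 X10.873 Y86.124 F1448
M5
G0 X33.784 Y68.993
M4 S438
G01 X29.682 Y78.896 F1448
G01 X19.779 Y82.998 F1448
G01 X9.876 Y78.896 F1448
G01 X5.774 Y68.993 F1448
G01 X9.876 Y59.090 F1448
G01 X19.779 Y54.988 F1448
G01 X29.682 Y59.090 F1448
G01 X33.784 Y68.993 F1448
M5
G0 X0.000 Y0.000

viewBox `0 0 94.721 179.329` with mm width/height → 1 unit = 1 mm. Flip: y_m = 179.329 − y_svg.

**Shape 1** — `<rect>` rectangle, stroke `#ff8800` → score (S438, F1448). Machine vertices: (39.666,135.461) → (81.891,135.461) → (81.891,116.433) → (39.666,116.433) → (39.666,135.461). Closed: final G1 returns to the first vertex.

**Shape 2** — `<path>` open polyline, stroke `#ff8800` → score (S438, F1448). Machine vertices: (21.370,77.388) → (31.165,20.515) → (79.204,167.778) → (68.828,147.180) → (10.873,86.124). Open path.

**Shape 3** — `<circle>` circle, stroke `#ff8800` → score (S438, F1448). Machine vertices: (33.784,68.993) → (29.682,78.896) → (19.779,82.998) → (9.876,78.896) → (5.774,68.993) → (9.876,59.090) → (19.779,54.988) → (29.682,59.090) → (33.784,68.993). Closed: final G1 returns to the first vertex.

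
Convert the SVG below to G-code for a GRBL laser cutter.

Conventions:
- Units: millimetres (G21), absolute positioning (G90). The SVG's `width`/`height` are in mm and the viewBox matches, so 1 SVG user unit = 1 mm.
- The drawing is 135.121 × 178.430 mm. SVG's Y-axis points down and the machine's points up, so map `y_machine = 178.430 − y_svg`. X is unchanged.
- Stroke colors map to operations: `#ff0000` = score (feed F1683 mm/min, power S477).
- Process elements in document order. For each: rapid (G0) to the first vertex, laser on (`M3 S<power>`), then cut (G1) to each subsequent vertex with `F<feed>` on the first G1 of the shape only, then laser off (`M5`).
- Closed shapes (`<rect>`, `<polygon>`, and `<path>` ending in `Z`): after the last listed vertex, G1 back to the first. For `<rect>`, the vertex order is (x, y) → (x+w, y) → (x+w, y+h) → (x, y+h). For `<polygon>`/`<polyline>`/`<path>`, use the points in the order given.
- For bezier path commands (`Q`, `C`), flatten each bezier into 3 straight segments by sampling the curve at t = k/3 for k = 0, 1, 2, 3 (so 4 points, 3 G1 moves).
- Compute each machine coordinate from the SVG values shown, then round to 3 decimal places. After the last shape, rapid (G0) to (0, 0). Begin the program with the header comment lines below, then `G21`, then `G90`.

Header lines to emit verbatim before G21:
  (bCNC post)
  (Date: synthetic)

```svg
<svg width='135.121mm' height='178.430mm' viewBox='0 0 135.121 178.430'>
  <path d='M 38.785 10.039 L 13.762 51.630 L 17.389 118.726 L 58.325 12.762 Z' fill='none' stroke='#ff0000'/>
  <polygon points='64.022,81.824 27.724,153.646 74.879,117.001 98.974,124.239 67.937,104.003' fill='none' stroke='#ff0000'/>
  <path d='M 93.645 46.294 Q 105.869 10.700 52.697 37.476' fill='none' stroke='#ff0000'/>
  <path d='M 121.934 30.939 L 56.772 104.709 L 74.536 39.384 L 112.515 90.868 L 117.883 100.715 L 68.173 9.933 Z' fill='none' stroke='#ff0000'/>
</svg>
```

(bCNC post)
(Date: synthetic)
G21
G90
G0 X38.785 Y168.391
M3 S477
G1 X13.762 Y126.800 F1683
G1 X17.389 Y59.704
G1 X58.325 Y165.668
G1 X38.785 Y168.391
M5
G0 X64.022 Y96.606
M3 S477
G1 X27.724 Y24.784 F1683
G1 X74.879 Y61.429
G1 X98.974 Y54.191
G1 X67.937 Y74.427
G1 X64.022 Y96.606
M5
G0 X93.645 Y132.136
M3 S477
G1 X94.528 Y148.935 F1683
G1 X80.879 Y151.875
G1 X52.697 Y140.954
M5
G0 X121.934 Y147.491
M3 S477
G1 X56.772 Y73.721 F1683
G1 X74.536 Y139.046
G1 X112.515 Y87.562
G1 X117.883 Y77.715
G1 X68.173 Y168.497
G1 X121.934 Y147.491
M5
G0 X0.000 Y0.000

viewBox `0 0 135.121 178.430` with mm width/height → 1 unit = 1 mm. Flip: y_m = 178.430 − y_svg.

**Shape 1** — `<path>` closed polygon, stroke `#ff0000` → score (S477, F1683). Machine vertices: (38.785,168.391) → (13.762,126.800) → (17.389,59.704) → (58.325,165.668) → (38.785,168.391). Closed: final G1 returns to the first vertex.

**Shape 2** — `<polygon>` closed polygon, stroke `#ff0000` → score (S477, F1683). Machine vertices: (64.022,96.606) → (27.724,24.784) → (74.879,61.429) → (98.974,54.191) → (67.937,74.427) → (64.022,96.606). Closed: final G1 returns to the first vertex.

**Shape 3** — `<path>` quadratic bezier, stroke `#ff0000` → score (S477, F1683). Control points (SVG): P0=(93.645,46.294), P1=(105.869,10.700), P2=(52.697,37.476); sampled at t=k/3. Machine vertices: (93.645,132.136) → (94.528,148.935) → (80.879,151.875) → (52.697,140.954). Open path.

**Shape 4** — `<path>` closed polygon, stroke `#ff0000` → score (S477, F1683). Machine vertices: (121.934,147.491) → (56.772,73.721) → (74.536,139.046) → (112.515,87.562) → (117.883,77.715) → (68.173,168.497) → (121.934,147.491). Closed: final G1 returns to the first vertex.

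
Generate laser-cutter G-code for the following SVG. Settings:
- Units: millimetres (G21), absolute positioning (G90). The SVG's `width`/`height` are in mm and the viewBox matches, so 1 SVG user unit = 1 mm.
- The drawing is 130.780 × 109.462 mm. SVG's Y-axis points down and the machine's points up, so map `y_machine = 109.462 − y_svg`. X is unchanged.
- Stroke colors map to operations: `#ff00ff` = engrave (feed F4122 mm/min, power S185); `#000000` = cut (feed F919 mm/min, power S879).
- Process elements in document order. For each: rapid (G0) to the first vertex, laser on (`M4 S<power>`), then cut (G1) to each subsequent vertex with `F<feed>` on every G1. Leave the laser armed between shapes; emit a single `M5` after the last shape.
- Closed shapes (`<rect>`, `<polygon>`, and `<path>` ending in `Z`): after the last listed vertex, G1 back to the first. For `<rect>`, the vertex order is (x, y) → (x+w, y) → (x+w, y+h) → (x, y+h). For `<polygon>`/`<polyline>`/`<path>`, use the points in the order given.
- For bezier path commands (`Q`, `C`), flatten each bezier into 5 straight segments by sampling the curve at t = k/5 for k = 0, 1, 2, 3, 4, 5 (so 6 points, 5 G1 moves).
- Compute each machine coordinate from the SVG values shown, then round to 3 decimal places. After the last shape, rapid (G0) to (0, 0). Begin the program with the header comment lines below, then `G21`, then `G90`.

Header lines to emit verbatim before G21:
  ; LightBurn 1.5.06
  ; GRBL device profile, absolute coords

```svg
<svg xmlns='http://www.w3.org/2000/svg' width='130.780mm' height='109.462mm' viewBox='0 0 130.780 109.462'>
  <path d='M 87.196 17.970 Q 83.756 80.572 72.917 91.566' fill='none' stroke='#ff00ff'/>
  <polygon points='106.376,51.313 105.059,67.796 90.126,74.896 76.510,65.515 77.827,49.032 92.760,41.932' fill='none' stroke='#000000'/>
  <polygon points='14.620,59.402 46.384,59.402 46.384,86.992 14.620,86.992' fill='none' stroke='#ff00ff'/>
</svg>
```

; LightBurn 1.5.06
; GRBL device profile, absolute coords
G21
G90
G0 X87.196 Y91.492
M4 S185
G1 X85.524 Y68.516 F4122
G1 X83.260 Y49.668 F4122
G1 X80.404 Y34.948 F4122
G1 X76.957 Y24.358 F4122
G1 X72.917 Y17.896 F4122
G0 X106.376 Y58.149
M4 S879
G1 X105.059 Y41.666 F919
G1 X90.126 Y34.566 F919
G1 X76.510 Y43.947 F919
G1 X77.827 Y60.430 F919
G1 X92.760 Y67.530 F919
G1 X106.376 Y58.149 F919
G0 X14.620 Y50.060
M4 S185
G1 X46.384 Y50.060 F4122
G1 X46.384 Y22.470 F4122
G1 X14.620 Y22.470 F4122
G1 X14.620 Y50.060 F4122
M5
G0 X0.000 Y0.000

1 u = 1 mm; y_m = 109.462 − y.

[1] `<path>` quadratic bezier, #ff00ff→engrave S185 F4122: (87.196,91.492) → (85.524,68.516) → (83.260,49.668) → (80.404,34.948) → (76.957,24.358) → (72.917,17.896)

[2] `<polygon>` regular polygon, #000000→cut S879 F919: (106.376,58.149) → (105.059,41.666) → (90.126,34.566) → (76.510,43.947) → (77.827,60.430) → (92.760,67.530) → (106.376,58.149) (closed)

[3] `<polygon>` rectangle, #ff00ff→engrave S185 F4122: (14.620,50.060) → (46.384,50.060) → (46.384,22.470) → (14.620,22.470) → (14.620,50.060) (closed)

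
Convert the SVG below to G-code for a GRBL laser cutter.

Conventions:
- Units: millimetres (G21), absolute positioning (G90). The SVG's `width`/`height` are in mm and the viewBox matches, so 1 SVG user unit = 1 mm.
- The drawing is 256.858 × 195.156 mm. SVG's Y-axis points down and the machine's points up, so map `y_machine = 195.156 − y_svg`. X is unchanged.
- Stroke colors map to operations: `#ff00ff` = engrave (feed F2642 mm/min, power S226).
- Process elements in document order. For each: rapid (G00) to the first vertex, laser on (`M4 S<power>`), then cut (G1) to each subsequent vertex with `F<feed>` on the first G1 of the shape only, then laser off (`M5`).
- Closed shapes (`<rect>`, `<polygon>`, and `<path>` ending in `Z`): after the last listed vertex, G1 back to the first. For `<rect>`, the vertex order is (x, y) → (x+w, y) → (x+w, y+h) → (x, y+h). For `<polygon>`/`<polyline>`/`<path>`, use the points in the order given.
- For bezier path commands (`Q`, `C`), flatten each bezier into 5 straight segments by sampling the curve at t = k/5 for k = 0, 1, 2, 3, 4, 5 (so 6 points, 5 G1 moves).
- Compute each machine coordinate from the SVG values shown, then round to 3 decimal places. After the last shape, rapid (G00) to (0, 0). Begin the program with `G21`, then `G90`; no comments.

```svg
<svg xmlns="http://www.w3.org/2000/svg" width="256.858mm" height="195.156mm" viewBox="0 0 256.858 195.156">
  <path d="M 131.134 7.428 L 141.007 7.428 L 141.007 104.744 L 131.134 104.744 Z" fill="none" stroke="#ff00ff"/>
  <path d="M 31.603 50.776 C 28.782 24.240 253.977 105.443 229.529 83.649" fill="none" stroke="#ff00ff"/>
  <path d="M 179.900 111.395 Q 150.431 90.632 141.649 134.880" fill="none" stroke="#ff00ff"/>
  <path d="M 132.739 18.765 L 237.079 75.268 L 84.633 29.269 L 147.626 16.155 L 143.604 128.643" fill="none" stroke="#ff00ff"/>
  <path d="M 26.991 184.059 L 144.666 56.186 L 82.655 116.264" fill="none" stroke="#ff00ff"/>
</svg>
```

G21
G90
G00 X131.134 Y187.728
M4 S226
G1 X141.007 Y187.728 F2642
G1 X141.007 Y90.412
G1 X131.134 Y90.412
G1 X131.134 Y187.728
M5
G00 X31.603 Y144.380
M4 S226
G1 X53.451 Y149.059 F2642
G1 X107.095 Y137.996
G1 X169.608 Y121.306
G1 X218.062 Y109.104
G1 X229.529 Y111.507
M5
G00 X179.900 Y83.761
M4 S226
G1 X168.940 Y89.466 F2642
G1 X159.635 Y89.970
G1 X151.985 Y85.273
G1 X145.989 Y75.375
G1 X141.649 Y60.276
M5
G00 X132.739 Y176.391
M4 S226
G1 X237.079 Y119.888 F2642
G1 X84.633 Y165.887
G1 X147.626 Y179.001
G1 X143.604 Y66.513
M5
G00 X26.991 Y11.097
M4 S226
G1 X144.666 Y138.970 F2642
G1 X82.655 Y78.892
M5
G00 X0.000 Y0.000

1 u = 1 mm; y_m = 195.156 − y.

[1] `<path>` rectangle, #ff00ff→engrave S226 F2642: (131.134,187.728) → (141.007,187.728) → (141.007,90.412) → (131.134,90.412) → (131.134,187.728) (closed)

[2] `<path>` cubic bezier, #ff00ff→engrave S226 F2642: (31.603,144.380) → (53.451,149.059) → (107.095,137.996) → (169.608,121.306) → (218.062,109.104) → (229.529,111.507)

[3] `<path>` quadratic bezier, #ff00ff→engrave S226 F2642: (179.900,83.761) → (168.940,89.466) → (159.635,89.970) → (151.985,85.273) → (145.989,75.375) → (141.649,60.276)

[4] `<path>` open polyline, #ff00ff→engrave S226 F2642: (132.739,176.391) → (237.079,119.888) → (84.633,165.887) → (147.626,179.001) → (143.604,66.513)

[5] `<path>` open polyline, #ff00ff→engrave S226 F2642: (26.991,11.097) → (144.666,138.970) → (82.655,78.892)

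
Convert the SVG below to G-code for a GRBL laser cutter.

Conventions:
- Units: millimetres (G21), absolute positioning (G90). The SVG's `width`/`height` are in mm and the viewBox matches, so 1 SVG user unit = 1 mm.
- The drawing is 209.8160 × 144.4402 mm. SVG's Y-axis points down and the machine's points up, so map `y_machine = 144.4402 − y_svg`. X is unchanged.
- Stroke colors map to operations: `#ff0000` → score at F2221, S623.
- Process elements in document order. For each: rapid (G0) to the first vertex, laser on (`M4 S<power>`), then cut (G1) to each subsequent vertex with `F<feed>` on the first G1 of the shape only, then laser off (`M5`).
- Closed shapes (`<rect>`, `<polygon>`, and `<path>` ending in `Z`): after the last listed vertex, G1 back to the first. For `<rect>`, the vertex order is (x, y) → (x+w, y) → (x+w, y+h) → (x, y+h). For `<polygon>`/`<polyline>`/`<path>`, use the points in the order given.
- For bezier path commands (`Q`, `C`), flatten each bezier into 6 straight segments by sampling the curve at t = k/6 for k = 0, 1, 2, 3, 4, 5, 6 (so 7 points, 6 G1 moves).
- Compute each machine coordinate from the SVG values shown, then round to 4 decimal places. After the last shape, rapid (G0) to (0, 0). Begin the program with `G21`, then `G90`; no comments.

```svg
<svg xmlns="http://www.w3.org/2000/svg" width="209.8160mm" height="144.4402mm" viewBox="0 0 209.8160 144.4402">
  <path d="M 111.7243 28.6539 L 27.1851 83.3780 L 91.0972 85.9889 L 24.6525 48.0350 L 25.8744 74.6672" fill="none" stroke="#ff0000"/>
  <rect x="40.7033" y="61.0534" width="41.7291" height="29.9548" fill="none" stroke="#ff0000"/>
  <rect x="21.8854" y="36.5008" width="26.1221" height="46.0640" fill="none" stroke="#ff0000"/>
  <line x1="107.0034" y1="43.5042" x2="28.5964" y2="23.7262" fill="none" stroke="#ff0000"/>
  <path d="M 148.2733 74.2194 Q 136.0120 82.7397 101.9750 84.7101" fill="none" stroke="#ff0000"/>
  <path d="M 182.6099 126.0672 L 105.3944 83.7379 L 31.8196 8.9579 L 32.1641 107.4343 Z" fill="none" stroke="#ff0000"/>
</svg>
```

G21
G90
G0 X111.7243 Y115.7863
M4 S623
G1 X27.1851 Y61.0622 F2221
G1 X91.0972 Y58.4513
G1 X24.6525 Y96.4052
G1 X25.8744 Y69.7730
M5
G0 X40.7033 Y83.3868
M4 S623
G1 X82.4324 Y83.3868 F2221
G1 X82.4324 Y53.4320
G1 X40.7033 Y53.4320
G1 X40.7033 Y83.3868
M5
G0 X21.8854 Y107.9394
M4 S623
G1 X48.0075 Y107.9394 F2221
G1 X48.0075 Y61.8754
G1 X21.8854 Y61.8754
G1 X21.8854 Y107.9394
M5
G0 X107.0034 Y100.9360
M4 S623
G1 X28.5964 Y120.7140 F2221
M5
G0 X148.2733 Y70.2208
M4 S623
G1 X143.5813 Y67.5626 F2221
G1 X137.6796 Y65.2684
G1 X130.5681 Y63.3380
G1 X122.2468 Y61.7715
G1 X112.7158 Y60.5688
G1 X101.9750 Y59.7301
M5
G0 X182.6099 Y18.3730
M4 S623
G1 X105.3944 Y60.7023 F2221
G1 X31.8196 Y135.4823
G1 X32.1641 Y37.0059
G1 X182.6099 Y18.3730
M5
G0 X0.0000 Y0.0000

Since the viewBox matches the mm dimensions, user units are millimetres directly. The only transform is the Y-flip y_m = 144.4402 − y_svg.

Shape 1 is a open polyline drawn with `<path>`. Its stroke #ff0000 means score at S623, F2221. After flipping Y the toolpath is (111.7243,115.7863) → (27.1851,61.0622) → (91.0972,58.4513) → (24.6525,96.4052) → (25.8744,69.7730).

Shape 2 is a rectangle drawn with `<rect>`. Its stroke #ff0000 means score at S623, F2221. After flipping Y the toolpath is (40.7033,83.3868) → (82.4324,83.3868) → (82.4324,53.4320) → (40.7033,53.4320) → (40.7033,83.3868), returning to the start.

Shape 3 is a rectangle drawn with `<rect>`. Its stroke #ff0000 means score at S623, F2221. After flipping Y the toolpath is (21.8854,107.9394) → (48.0075,107.9394) → (48.0075,61.8754) → (21.8854,61.8754) → (21.8854,107.9394), returning to the start.

Shape 4 is a line segment drawn with `<line>`. Its stroke #ff0000 means score at S623, F2221. After flipping Y the toolpath is (107.0034,100.9360) → (28.5964,120.7140).

Shape 5 is a quadratic bezier drawn with `<path>`. Its stroke #ff0000 means score at S623, F2221. After flipping Y the toolpath is (148.2733,70.2208) → (143.5813,67.5626) → (137.6796,65.2684) → (130.5681,63.3380) → (122.2468,61.7715) → (112.7158,60.5688) → (101.9750,59.7301).

Shape 6 is a closed polygon drawn with `<path>`. Its stroke #ff0000 means score at S623, F2221. After flipping Y the toolpath is (182.6099,18.3730) → (105.3944,60.7023) → (31.8196,135.4823) → (32.1641,37.0059) → (182.6099,18.3730), returning to the start.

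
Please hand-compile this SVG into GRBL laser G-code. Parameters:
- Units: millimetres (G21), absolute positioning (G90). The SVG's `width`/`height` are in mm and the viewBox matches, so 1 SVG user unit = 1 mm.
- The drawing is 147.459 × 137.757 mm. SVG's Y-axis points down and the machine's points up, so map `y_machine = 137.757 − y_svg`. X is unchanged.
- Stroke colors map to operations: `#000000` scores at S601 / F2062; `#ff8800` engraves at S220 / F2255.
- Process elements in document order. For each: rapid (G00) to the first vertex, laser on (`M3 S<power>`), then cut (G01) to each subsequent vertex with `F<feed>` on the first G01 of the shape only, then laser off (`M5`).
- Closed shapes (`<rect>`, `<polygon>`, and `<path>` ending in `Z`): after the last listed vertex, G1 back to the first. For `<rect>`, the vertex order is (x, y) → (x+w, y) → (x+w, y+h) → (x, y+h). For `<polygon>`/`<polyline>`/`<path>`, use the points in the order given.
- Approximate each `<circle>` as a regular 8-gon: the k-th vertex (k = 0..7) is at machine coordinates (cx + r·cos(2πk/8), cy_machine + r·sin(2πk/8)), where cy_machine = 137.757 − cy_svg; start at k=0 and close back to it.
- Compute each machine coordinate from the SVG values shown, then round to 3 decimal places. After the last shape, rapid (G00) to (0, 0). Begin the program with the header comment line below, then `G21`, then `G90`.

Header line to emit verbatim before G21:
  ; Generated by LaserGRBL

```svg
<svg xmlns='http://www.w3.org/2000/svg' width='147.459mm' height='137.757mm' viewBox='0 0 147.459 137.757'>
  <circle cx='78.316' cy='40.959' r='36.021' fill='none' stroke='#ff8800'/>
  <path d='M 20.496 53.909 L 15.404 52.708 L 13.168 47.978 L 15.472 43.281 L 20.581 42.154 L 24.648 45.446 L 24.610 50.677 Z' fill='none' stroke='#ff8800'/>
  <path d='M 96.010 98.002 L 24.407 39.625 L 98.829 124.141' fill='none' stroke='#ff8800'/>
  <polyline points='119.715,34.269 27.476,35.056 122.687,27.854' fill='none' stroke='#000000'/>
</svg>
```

; Generated by LaserGRBL
G21
G90
G00 X114.337 Y96.798
M3 S220
G01 X103.787 Y122.269 F2255
G01 X78.316 Y132.819
G01 X52.845 Y122.269
G01 X42.295 Y96.798
G01 X52.845 Y71.327
G01 X78.316 Y60.777
G01 X103.787 Y71.327
G01 X114.337 Y96.798
M5
G00 X20.496 Y83.848
M3 S220
G01 X15.404 Y85.049 F2255
G01 X13.168 Y89.779
G01 X15.472 Y94.476
G01 X20.581 Y95.603
G01 X24.648 Y92.311
G01 X24.610 Y87.080
G01 X20.496 Y83.848
M5
G00 X96.010 Y39.755
M3 S220
G01 X24.407 Y98.132 F2255
G01 X98.829 Y13.616
M5
G00 X119.715 Y103.488
M3 S601
G01 X27.476 Y102.701 F2062
G01 X122.687 Y109.903
M5
G00 X0.000 Y0.000

1 u = 1 mm; y_m = 137.757 − y.

[1] `<circle>` circle, #ff8800→engrave S220 F2255: (114.337,96.798) → (103.787,122.269) → (78.316,132.819) → (52.845,122.269) → (42.295,96.798) → (52.845,71.327) → (78.316,60.777) → (103.787,71.327) → (114.337,96.798) (closed)

[2] `<path>` regular polygon, #ff8800→engrave S220 F2255: (20.496,83.848) → (15.404,85.049) → (13.168,89.779) → (15.472,94.476) → (20.581,95.603) → (24.648,92.311) → (24.610,87.080) → (20.496,83.848) (closed)

[3] `<path>` open polyline, #ff8800→engrave S220 F2255: (96.010,39.755) → (24.407,98.132) → (98.829,13.616)

[4] `<polyline>` open polyline, #000000→score S601 F2062: (119.715,103.488) → (27.476,102.701) → (122.687,109.903)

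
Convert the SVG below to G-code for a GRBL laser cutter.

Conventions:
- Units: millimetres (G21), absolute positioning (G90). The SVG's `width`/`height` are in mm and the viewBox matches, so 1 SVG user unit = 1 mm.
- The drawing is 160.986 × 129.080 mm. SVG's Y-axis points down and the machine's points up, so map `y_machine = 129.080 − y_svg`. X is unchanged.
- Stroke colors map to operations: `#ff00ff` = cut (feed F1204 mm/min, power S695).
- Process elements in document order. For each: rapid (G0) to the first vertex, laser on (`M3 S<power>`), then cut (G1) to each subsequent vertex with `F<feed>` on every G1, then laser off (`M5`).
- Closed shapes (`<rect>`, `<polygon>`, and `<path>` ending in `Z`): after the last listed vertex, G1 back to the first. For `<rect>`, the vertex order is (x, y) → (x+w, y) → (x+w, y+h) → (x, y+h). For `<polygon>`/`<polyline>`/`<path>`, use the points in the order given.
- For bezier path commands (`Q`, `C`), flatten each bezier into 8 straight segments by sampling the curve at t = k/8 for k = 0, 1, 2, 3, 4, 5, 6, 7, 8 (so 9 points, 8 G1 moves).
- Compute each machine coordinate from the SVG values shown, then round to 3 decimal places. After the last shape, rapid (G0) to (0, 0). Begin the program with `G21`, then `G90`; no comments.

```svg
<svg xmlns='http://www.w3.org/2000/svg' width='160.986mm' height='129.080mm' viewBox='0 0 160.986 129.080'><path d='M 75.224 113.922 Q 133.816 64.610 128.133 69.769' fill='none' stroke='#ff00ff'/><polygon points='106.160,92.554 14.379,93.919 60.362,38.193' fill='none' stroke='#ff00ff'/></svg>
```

G21
G90
G0 X75.224 Y15.158
M3 S695
G1 X88.868 Y26.635 F1204
G1 X100.503 Y36.410 F1204
G1 X110.129 Y44.482 F1204
G1 X117.747 Y50.852 F1204
G1 X123.357 Y55.520 F1204
G1 X126.957 Y58.486 F1204
G1 X128.549 Y59.750 F1204
G1 X128.133 Y59.311 F1204
M5
G0 X106.160 Y36.526
M3 S695
G1 X14.379 Y35.161 F1204
G1 X60.362 Y90.887 F1204
G1 X106.160 Y36.526 F1204
M5
G0 X0.000 Y0.000

Since the viewBox matches the mm dimensions, user units are millimetres directly. The only transform is the Y-flip y_m = 129.080 − y_svg.

Shape 1 is a quadratic bezier drawn with `<path>`. Its stroke #ff00ff means cut at S695, F1204. After flipping Y the toolpath is (75.224,15.158) → (88.868,26.635) → (100.503,36.410) → (110.129,44.482) → (117.747,50.852) → (123.357,55.520) → (126.957,58.486) → (128.549,59.750) → (128.133,59.311).

Shape 2 is a closed polygon drawn with `<polygon>`. Its stroke #ff00ff means cut at S695, F1204. After flipping Y the toolpath is (106.160,36.526) → (14.379,35.161) → (60.362,90.887) → (106.160,36.526), returning to the start.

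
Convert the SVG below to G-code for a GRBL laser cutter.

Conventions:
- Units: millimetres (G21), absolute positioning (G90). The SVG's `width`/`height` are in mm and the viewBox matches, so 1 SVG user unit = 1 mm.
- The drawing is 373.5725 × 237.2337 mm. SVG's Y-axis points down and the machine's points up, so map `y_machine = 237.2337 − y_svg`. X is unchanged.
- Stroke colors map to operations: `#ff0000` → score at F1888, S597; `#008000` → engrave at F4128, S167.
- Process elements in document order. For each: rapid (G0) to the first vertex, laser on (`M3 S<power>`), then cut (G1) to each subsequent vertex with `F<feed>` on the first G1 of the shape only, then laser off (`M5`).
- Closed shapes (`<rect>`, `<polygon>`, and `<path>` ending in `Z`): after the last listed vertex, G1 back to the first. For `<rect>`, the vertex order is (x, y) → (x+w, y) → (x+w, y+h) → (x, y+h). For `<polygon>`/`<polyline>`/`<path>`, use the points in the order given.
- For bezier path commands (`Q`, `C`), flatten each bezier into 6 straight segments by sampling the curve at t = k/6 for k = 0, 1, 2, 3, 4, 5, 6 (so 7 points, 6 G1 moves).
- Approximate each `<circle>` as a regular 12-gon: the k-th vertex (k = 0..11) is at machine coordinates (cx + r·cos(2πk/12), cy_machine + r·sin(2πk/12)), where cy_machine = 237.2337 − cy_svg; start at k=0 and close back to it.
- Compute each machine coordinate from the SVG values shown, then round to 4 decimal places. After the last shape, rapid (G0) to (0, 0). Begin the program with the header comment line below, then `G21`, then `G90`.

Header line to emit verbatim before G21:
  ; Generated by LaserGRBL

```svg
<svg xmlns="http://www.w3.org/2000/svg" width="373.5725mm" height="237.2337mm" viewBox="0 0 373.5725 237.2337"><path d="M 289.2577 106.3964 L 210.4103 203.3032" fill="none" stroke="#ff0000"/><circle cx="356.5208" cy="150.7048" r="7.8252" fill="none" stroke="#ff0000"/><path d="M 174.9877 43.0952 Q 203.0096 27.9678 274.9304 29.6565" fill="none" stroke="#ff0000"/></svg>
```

; Generated by LaserGRBL
G21
G90
G0 X289.2577 Y130.8373
M3 S597
G1 X210.4103 Y33.9305 F1888
M5
G0 X364.3460 Y86.5289
M3 S597
G1 X363.2976 Y90.4415 F1888
G1 X360.4334 Y93.3057
G1 X356.5208 Y94.3541
G1 X352.6082 Y93.3057
G1 X349.7440 Y90.4415
G1 X348.6956 Y86.5289
G1 X349.7440 Y82.6163
G1 X352.6082 Y79.7521
G1 X356.5208 Y78.7037
G1 X360.4334 Y79.7521
G1 X363.2976 Y82.6163
G1 X364.3460 Y86.5289
M5
G0 X174.9877 Y194.1385
M3 S597
G1 X185.5477 Y198.7139 F1888
G1 X198.5466 Y202.3550
G1 X213.9843 Y205.0619
G1 X231.8609 Y206.8345
G1 X252.1762 Y207.6730
G1 X274.9304 Y207.5772
M5
G0 X0.0000 Y0.0000

Since the viewBox matches the mm dimensions, user units are millimetres directly. The only transform is the Y-flip y_m = 237.2337 − y_svg.

Shape 1 is a line segment drawn with `<path>`. Its stroke #ff0000 means score at S597, F1888. After flipping Y the toolpath is (289.2577,130.8373) → (210.4103,33.9305).

Shape 2 is a circle drawn with `<circle>`. Its stroke #ff0000 means score at S597, F1888. After flipping Y the toolpath is (364.3460,86.5289) → (363.2976,90.4415) → (360.4334,93.3057) → (356.5208,94.3541) → (352.6082,93.3057) → (349.7440,90.4415) → (348.6956,86.5289) → (349.7440,82.6163) → (352.6082,79.7521) → (356.5208,78.7037) → (360.4334,79.7521) → (363.2976,82.6163) → (364.3460,86.5289), returning to the start.

Shape 3 is a quadratic bezier drawn with `<path>`. Its stroke #ff0000 means score at S597, F1888. After flipping Y the toolpath is (174.9877,194.1385) → (185.5477,198.7139) → (198.5466,202.3550) → (213.9843,205.0619) → (231.8609,206.8345) → (252.1762,207.6730) → (274.9304,207.5772).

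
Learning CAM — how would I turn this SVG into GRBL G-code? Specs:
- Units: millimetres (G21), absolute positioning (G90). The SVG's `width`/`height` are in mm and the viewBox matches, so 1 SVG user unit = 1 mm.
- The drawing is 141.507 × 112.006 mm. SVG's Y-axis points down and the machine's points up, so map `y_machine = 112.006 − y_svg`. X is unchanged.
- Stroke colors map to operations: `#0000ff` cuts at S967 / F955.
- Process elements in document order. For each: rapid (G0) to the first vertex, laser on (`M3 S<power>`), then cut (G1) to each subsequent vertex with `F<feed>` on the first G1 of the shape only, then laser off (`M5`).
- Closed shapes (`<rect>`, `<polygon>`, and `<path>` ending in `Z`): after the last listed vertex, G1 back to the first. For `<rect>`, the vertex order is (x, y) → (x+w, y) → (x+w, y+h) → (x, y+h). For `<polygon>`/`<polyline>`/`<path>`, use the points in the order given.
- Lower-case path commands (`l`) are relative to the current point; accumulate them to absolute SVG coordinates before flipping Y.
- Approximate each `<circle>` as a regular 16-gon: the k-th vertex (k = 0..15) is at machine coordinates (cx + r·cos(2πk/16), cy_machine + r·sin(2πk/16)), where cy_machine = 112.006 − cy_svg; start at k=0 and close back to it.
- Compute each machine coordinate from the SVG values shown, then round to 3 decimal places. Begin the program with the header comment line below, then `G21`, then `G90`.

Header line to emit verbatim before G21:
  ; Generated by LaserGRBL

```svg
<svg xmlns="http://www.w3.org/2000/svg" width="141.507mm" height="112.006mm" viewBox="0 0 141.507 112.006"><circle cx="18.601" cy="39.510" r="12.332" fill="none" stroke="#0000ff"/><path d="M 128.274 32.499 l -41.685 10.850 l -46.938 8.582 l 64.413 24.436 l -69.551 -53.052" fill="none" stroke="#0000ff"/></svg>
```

; Generated by LaserGRBL
G21
G90
G0 X30.933 Y72.496
M3 S967
G1 X29.994 Y77.215 F955
G1 X27.321 Y81.216
G1 X23.320 Y83.889
G1 X18.601 Y84.828
G1 X13.882 Y83.889
G1 X9.881 Y81.216
G1 X7.208 Y77.215
G1 X6.269 Y72.496
G1 X7.208 Y67.777
G1 X9.881 Y63.776
G1 X13.882 Y61.103
G1 X18.601 Y60.164
G1 X23.320 Y61.103
G1 X27.321 Y63.776
G1 X29.994 Y67.777
G1 X30.933 Y72.496
M5
G0 X128.274 Y79.507
M3 S967
G1 X86.589 Y68.657 F955
G1 X39.651 Y60.075
G1 X104.064 Y35.639
G1 X34.513 Y88.691
M5

Since the viewBox matches the mm dimensions, user units are millimetres directly. The only transform is the Y-flip y_m = 112.006 − y_svg.

Shape 1 is a circle drawn with `<circle>`. Its stroke #0000ff means cut at S967, F955. After flipping Y the toolpath is (30.933,72.496) → (29.994,77.215) → (27.321,81.216) → (23.320,83.889) → (18.601,84.828) → (13.882,83.889) → (9.881,81.216) → (7.208,77.215) → (6.269,72.496) → (7.208,67.777) → (9.881,63.776) → (13.882,61.103) → (18.601,60.164) → (23.320,61.103) → (27.321,63.776) → (29.994,67.777) → (30.933,72.496), returning to the start.

Shape 2 is a open polyline drawn with `<path>`. Its stroke #0000ff means cut at S967, F955. After flipping Y the toolpath is (128.274,79.507) → (86.589,68.657) → (39.651,60.075) → (104.064,35.639) → (34.513,88.691).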